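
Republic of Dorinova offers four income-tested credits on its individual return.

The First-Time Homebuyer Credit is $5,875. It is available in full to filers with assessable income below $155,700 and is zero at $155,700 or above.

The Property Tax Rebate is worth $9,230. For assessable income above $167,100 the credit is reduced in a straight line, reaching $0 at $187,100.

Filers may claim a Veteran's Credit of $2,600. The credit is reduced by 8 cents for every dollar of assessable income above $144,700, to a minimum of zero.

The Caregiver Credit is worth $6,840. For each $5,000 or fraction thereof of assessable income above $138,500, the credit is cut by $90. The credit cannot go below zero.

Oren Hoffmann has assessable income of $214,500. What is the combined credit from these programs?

First-Time Homebuyer Credit: $214,500 meets or exceeds the $155,700 cutoff, so the credit is $0.
Property Tax Rebate: $214,500 is at or above $187,100, so the credit is $0.
Veteran's Credit: 8% of the $69,800 excess over $144,700 is $5,584 ≥ base, so the credit is $0.
Caregiver Credit: income exceeds $138,500 by $76,000, which is 16 full-or-partial $5,000 increments; reduction = 16 × $90 = $1,440, leaving $5,400.
Total: $0 + $0 + $0 + $5,400 = $5,400.

$5,400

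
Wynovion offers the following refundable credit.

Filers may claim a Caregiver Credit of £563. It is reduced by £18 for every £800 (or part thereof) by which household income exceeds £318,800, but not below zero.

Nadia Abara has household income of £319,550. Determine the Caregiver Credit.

£545

Caregiver Credit: income exceeds £318,800 by £750, which is 1 full-or-partial £800 increment; reduction = 1 × £18 = £18, leaving £545.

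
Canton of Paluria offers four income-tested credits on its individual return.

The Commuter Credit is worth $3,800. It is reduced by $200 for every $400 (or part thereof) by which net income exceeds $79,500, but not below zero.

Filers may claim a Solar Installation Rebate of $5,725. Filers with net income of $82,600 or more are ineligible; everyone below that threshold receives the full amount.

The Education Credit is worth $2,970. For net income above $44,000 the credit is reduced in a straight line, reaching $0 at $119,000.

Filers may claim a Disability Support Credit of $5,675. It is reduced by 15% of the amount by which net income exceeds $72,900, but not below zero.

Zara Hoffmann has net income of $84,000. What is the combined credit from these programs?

$6,796

Commuter Credit: income exceeds $79,500 by $4,500, which is 12 full-or-partial $400 increments; reduction = 12 × $200 = $2,400, leaving $1,400.
Solar Installation Rebate: $84,000 meets or exceeds the $82,600 cutoff, so the credit is $0.
Education Credit: $84,000 is $40,000 into a $75,000 phase-out range, leaving 35,000/75,000 of the credit: $2,970 × 35,000/75,000 = $1,386.
Disability Support Credit: 15% of the $11,100 excess over $72,900 is $1,665; credit = $5,675 − $1,665 = $4,010.
Total: $1,400 + $0 + $1,386 + $4,010 = $6,796.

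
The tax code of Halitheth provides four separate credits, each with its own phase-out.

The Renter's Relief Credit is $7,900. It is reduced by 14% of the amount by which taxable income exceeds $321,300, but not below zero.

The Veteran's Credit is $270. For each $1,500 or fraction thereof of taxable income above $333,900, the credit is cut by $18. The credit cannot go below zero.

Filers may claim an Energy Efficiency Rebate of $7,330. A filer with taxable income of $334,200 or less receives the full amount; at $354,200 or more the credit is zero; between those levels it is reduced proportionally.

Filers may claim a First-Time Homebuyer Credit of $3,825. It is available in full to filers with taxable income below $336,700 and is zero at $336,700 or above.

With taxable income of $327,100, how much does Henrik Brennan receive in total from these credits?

Renter's Relief Credit: 14% of the $5,800 excess over $321,300 is $812; credit = $7,900 − $812 = $7,088.
Veteran's Credit: $327,100 is at or below the $333,900 threshold, so the full $270 applies.
Energy Efficiency Rebate: $327,100 is at or below the $334,200 threshold, so the full $7,330 applies.
First-Time Homebuyer Credit: $327,100 is below the $336,700 cutoff, so the full $3,825 applies.
Total: $7,088 + $270 + $7,330 + $3,825 = $18,513.

$18,513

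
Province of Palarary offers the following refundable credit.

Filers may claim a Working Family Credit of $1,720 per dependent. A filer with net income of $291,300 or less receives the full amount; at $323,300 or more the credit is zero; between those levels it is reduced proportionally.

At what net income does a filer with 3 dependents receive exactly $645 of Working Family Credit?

$319,300

Full credit = 3 × $1,720 = $5,160.
$645 is 645/5,160 of the full $5,160, so 4,515/5,160 of the $32,000 range has been used: income = $291,300 + $32,000 × 4,515/5,160 = $319,300.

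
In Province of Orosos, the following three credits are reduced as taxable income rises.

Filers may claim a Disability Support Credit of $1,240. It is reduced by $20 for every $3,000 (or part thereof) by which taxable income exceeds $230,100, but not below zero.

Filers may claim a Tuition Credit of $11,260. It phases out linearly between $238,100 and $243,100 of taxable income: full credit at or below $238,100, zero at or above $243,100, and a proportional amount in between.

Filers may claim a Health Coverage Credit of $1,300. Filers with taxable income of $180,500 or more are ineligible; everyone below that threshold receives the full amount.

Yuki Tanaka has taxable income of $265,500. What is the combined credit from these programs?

Disability Support Credit: income exceeds $230,100 by $35,400, which is 12 full-or-partial $3,000 increments; reduction = 12 × $20 = $240, leaving $1,000.
Tuition Credit: $265,500 is at or above $243,100, so the credit is $0.
Health Coverage Credit: $265,500 meets or exceeds the $180,500 cutoff, so the credit is $0.
Total: $1,000 + $0 + $0 = $1,000.

$1,000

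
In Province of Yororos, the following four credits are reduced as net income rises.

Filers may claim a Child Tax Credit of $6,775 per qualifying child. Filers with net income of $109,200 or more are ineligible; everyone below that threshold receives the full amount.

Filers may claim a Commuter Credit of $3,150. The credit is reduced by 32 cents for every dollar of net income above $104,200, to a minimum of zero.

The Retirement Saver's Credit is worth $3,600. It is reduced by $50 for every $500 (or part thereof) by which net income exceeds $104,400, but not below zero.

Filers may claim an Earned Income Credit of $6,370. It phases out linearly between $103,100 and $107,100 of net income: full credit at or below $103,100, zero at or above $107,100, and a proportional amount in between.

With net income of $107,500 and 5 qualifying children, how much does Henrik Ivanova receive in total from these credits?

Child Tax Credit: base = 5 × $6,775 = $33,875. $107,500 is below the $109,200 cutoff, so the full $33,875 applies.
Commuter Credit: 32% of the $3,300 excess over $104,200 is $1,056; credit = $3,150 − $1,056 = $2,094.
Retirement Saver's Credit: income exceeds $104,400 by $3,100, which is 7 full-or-partial $500 increments; reduction = 7 × $50 = $350, leaving $3,250.
Earned Income Credit: $107,500 is at or above $107,100, so the credit is $0.
Total: $33,875 + $2,094 + $3,250 + $0 = $39,219.

$39,219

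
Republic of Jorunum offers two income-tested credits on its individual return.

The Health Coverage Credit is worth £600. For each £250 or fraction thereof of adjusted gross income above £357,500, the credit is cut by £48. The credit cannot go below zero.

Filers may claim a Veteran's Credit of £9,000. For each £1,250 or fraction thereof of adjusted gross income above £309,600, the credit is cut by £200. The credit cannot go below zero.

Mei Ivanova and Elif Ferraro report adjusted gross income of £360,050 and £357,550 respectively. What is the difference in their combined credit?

Mei (£360,050): Health Coverage Credit: income exceeds £357,500 by £2,550, which is 11 full-or-partial £250 increments; reduction = 11 × £48 = £528, leaving £72. Veteran's Credit: income exceeds £309,600 by £50,450, which is 41 full-or-partial £1,250 increments; reduction = 41 × £200 = £8,200, leaving £800. total £72 + £800 = £872
Elif (£357,550): Health Coverage Credit: income exceeds £357,500 by £50, which is 1 full-or-partial £250 increment; reduction = 1 × £48 = £48, leaving £552. Veteran's Credit: income exceeds £309,600 by £47,950, which is 39 full-or-partial £1,250 increments; reduction = 39 × £200 = £7,800, leaving £1,200. total £552 + £1,200 = £1,752
Difference: |£872 − £1,752| = £880.

£880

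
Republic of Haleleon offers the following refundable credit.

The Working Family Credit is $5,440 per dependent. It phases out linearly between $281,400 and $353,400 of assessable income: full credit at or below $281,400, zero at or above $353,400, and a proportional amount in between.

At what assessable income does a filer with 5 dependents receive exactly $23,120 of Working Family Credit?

Full credit = 5 × $5,440 = $27,200.
$23,120 is 23,120/27,200 of the full $27,200, so 4,080/27,200 of the $72,000 range has been used: income = $281,400 + $72,000 × 4,080/27,200 = $292,200.

$292,200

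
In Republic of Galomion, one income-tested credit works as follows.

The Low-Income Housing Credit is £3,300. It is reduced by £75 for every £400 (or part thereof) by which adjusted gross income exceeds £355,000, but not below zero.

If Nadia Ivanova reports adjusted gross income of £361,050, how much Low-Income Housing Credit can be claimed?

£2,100

Low-Income Housing Credit: income exceeds £355,000 by £6,050, which is 16 full-or-partial £400 increments; reduction = 16 × £75 = £1,200, leaving £2,100.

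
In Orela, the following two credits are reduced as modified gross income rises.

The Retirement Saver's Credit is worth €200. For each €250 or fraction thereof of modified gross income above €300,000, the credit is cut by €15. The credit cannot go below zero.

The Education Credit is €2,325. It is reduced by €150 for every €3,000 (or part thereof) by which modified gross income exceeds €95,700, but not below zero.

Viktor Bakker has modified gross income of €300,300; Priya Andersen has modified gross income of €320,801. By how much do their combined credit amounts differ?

€170

Viktor (€300,300): Retirement Saver's Credit: income exceeds €300,000 by €300, which is 2 full-or-partial €250 increments; reduction = 2 × €15 = €30, leaving €170. Education Credit: income exceeds €95,700 by €204,600 → 69 increments × €150 = €10,350 ≥ base, so the credit is €0. total €170 + €0 = €170
Priya (€320,801): Retirement Saver's Credit: income exceeds €300,000 by €20,801 → 84 increments × €15 = €1,260 ≥ base, so the credit is €0. Education Credit: income exceeds €95,700 by €225,101 → 76 increments × €150 = €11,400 ≥ base, so the credit is €0. total €0 + €0 = €0
Difference: |€170 − €0| = €170.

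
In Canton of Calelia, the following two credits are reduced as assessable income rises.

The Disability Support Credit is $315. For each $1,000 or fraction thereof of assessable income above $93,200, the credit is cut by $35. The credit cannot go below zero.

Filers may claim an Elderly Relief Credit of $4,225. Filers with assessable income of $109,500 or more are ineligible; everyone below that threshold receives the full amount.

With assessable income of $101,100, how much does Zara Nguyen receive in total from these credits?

$4,260

Disability Support Credit: income exceeds $93,200 by $7,900, which is 8 full-or-partial $1,000 increments; reduction = 8 × $35 = $280, leaving $35.
Elderly Relief Credit: $101,100 is below the $109,500 cutoff, so the full $4,225 applies.
Total: $35 + $4,225 = $4,260.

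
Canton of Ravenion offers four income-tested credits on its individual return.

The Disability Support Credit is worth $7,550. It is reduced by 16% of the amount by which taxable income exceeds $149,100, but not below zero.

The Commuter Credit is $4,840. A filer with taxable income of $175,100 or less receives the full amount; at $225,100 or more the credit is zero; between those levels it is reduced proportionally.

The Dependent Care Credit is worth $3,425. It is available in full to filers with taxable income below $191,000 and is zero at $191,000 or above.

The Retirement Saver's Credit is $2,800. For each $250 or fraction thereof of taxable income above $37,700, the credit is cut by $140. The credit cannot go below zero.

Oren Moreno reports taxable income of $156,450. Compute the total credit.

Disability Support Credit: 16% of the $7,350 excess over $149,100 is $1,176; credit = $7,550 − $1,176 = $6,374.
Commuter Credit: $156,450 is at or below the $175,100 threshold, so the full $4,840 applies.
Dependent Care Credit: $156,450 is below the $191,000 cutoff, so the full $3,425 applies.
Retirement Saver's Credit: income exceeds $37,700 by $118,750 → 475 increments × $140 = $66,500 ≥ base, so the credit is $0.
Total: $6,374 + $4,840 + $3,425 + $0 = $14,639.

$14,639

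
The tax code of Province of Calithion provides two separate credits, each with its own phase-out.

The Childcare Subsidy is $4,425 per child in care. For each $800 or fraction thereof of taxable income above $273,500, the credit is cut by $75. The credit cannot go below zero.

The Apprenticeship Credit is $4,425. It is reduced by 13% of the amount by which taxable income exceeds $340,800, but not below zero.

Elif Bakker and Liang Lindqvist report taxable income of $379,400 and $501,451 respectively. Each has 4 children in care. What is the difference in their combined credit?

$7,725

Elif ($379,400): Childcare Subsidy: base = 4 × $4,425 = $17,700. income exceeds $273,500 by $105,900, which is 133 full-or-partial $800 increments; reduction = 133 × $75 = $9,975, leaving $7,725. Apprenticeship Credit: 13% of the $38,600 excess over $340,800 is $5,018 ≥ base, so the credit is $0. total $7,725 + $0 = $7,725
Liang ($501,451): Childcare Subsidy: base = 4 × $4,425 = $17,700. income exceeds $273,500 by $227,951 → 285 increments × $75 = $21,375 ≥ base, so the credit is $0. Apprenticeship Credit: 13% of the $160,651 excess over $340,800 is $20,884.63 ≥ base, so the credit is $0. total $0 + $0 = $0
Difference: |$7,725 − $0| = $7,725.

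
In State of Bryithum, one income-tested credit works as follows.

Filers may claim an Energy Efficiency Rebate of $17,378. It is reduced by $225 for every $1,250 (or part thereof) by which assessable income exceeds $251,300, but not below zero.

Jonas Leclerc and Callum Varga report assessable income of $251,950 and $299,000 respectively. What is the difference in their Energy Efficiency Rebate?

$8,550

Jonas ($251,950): Energy Efficiency Rebate: income exceeds $251,300 by $650, which is 1 full-or-partial $1,250 increment; reduction = 1 × $225 = $225, leaving $17,153.
Callum ($299,000): Energy Efficiency Rebate: income exceeds $251,300 by $47,700, which is 39 full-or-partial $1,250 increments; reduction = 39 × $225 = $8,775, leaving $8,603.
Difference: |$17,153 − $8,603| = $8,550.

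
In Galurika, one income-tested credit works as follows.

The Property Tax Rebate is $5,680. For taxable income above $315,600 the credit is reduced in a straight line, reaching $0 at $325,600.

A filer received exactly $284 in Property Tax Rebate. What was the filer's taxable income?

$325,100

$284 is 284/5,680 of the full $5,680, so 5,396/5,680 of the $10,000 range has been used: income = $315,600 + $10,000 × 5,396/5,680 = $325,100.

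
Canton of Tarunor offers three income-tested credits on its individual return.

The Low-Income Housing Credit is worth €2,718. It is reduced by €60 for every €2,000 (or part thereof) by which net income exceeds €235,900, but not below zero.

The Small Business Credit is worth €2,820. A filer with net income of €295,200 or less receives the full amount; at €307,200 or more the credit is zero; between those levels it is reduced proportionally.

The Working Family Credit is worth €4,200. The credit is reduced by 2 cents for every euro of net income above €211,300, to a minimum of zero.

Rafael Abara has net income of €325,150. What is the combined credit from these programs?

€1,941

Low-Income Housing Credit: income exceeds €235,900 by €89,250, which is 45 full-or-partial €2,000 increments; reduction = 45 × €60 = €2,700, leaving €18.
Small Business Credit: €325,150 is at or above €307,200, so the credit is €0.
Working Family Credit: 2% of the €113,850 excess over €211,300 is €2,277; credit = €4,200 − €2,277 = €1,923.
Total: €18 + €0 + €1,923 = €1,941.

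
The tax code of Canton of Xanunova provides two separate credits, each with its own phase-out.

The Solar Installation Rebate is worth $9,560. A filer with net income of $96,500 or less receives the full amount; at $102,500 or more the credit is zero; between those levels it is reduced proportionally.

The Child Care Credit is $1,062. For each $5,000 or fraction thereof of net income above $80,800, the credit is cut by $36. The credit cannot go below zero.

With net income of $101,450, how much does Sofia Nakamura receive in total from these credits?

$2,555

Solar Installation Rebate: $101,450 is $4,950 into a $6,000 phase-out range, leaving 1,050/6,000 of the credit: $9,560 × 1,050/6,000 = $1,673.
Child Care Credit: income exceeds $80,800 by $20,650, which is 5 full-or-partial $5,000 increments; reduction = 5 × $36 = $180, leaving $882.
Total: $1,673 + $882 = $2,555.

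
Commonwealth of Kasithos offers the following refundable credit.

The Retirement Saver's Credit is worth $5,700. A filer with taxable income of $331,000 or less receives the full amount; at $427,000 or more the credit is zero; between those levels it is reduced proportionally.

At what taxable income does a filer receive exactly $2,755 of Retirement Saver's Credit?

$2,755 is 2,755/5,700 of the full $5,700, so 2,945/5,700 of the $96,000 range has been used: income = $331,000 + $96,000 × 2,945/5,700 = $380,600.

$380,600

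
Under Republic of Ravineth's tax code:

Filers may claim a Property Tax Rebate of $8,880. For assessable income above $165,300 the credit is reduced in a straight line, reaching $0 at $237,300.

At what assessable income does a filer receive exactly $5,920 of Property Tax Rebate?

$189,300

$5,920 is 5,920/8,880 of the full $8,880, so 2,960/8,880 of the $72,000 range has been used: income = $165,300 + $72,000 × 2,960/8,880 = $189,300.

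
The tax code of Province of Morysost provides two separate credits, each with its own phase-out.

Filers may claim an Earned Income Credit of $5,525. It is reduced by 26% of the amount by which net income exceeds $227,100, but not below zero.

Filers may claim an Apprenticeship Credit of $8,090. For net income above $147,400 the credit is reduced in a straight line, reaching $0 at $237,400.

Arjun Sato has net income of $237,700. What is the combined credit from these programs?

Earned Income Credit: 26% of the $10,600 excess over $227,100 is $2,756; credit = $5,525 − $2,756 = $2,769.
Apprenticeship Credit: $237,700 is at or above $237,400, so the credit is $0.
Total: $2,769 + $0 = $2,769.

$2,769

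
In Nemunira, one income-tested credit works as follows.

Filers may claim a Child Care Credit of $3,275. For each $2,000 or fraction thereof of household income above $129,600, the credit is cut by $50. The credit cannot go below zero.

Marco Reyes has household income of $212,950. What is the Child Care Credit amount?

$1,175

Child Care Credit: income exceeds $129,600 by $83,350, which is 42 full-or-partial $2,000 increments; reduction = 42 × $50 = $2,100, leaving $1,175.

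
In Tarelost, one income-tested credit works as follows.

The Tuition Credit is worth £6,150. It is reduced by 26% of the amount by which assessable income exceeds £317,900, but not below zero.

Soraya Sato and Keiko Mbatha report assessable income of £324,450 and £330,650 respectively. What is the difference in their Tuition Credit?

£1,612

Soraya (£324,450): Tuition Credit: 26% of the £6,550 excess over £317,900 is £1,703; credit = £6,150 − £1,703 = £4,447.
Keiko (£330,650): Tuition Credit: 26% of the £12,750 excess over £317,900 is £3,315; credit = £6,150 − £3,315 = £2,835.
Difference: |£4,447 − £2,835| = £1,612.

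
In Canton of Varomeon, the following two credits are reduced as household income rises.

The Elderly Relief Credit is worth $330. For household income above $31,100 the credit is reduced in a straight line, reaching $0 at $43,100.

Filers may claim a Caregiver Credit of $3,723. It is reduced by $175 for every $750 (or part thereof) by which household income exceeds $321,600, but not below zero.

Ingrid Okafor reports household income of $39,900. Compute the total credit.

Elderly Relief Credit: $39,900 is $8,800 into a $12,000 phase-out range, leaving 3,200/12,000 of the credit: $330 × 3,200/12,000 = $88.
Caregiver Credit: $39,900 is at or below the $321,600 threshold, so the full $3,723 applies.
Total: $88 + $3,723 = $3,811.

$3,811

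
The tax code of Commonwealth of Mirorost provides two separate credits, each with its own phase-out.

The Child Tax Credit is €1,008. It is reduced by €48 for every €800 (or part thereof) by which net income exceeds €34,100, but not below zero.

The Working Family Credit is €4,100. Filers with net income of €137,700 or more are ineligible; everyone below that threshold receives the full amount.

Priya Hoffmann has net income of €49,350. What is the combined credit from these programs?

Child Tax Credit: income exceeds €34,100 by €15,250, which is 20 full-or-partial €800 increments; reduction = 20 × €48 = €960, leaving €48.
Working Family Credit: €49,350 is below the €137,700 cutoff, so the full €4,100 applies.
Total: €48 + €4,100 = €4,148.

€4,148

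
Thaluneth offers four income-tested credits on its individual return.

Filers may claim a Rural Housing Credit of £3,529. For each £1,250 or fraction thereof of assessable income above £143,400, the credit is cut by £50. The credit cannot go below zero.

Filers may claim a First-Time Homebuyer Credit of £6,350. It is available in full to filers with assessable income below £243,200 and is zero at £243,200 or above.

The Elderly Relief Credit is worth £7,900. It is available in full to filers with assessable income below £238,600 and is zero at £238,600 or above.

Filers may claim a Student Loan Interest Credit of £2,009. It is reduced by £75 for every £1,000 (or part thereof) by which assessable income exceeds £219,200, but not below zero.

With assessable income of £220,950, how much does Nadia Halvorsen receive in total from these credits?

Rural Housing Credit: income exceeds £143,400 by £77,550, which is 63 full-or-partial £1,250 increments; reduction = 63 × £50 = £3,150, leaving £379.
First-Time Homebuyer Credit: £220,950 is below the £243,200 cutoff, so the full £6,350 applies.
Elderly Relief Credit: £220,950 is below the £238,600 cutoff, so the full £7,900 applies.
Student Loan Interest Credit: income exceeds £219,200 by £1,750, which is 2 full-or-partial £1,000 increments; reduction = 2 × £75 = £150, leaving £1,859.
Total: £379 + £6,350 + £7,900 + £1,859 = £16,488.

£16,488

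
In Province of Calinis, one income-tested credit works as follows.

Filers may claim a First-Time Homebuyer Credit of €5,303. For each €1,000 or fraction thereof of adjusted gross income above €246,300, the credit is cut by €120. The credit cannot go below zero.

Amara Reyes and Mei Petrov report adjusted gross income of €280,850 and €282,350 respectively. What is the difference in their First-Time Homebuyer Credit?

Amara (€280,850): First-Time Homebuyer Credit: income exceeds €246,300 by €34,550, which is 35 full-or-partial €1,000 increments; reduction = 35 × €120 = €4,200, leaving €1,103.
Mei (€282,350): First-Time Homebuyer Credit: income exceeds €246,300 by €36,050, which is 37 full-or-partial €1,000 increments; reduction = 37 × €120 = €4,440, leaving €863.
Difference: |€1,103 − €863| = €240.

€240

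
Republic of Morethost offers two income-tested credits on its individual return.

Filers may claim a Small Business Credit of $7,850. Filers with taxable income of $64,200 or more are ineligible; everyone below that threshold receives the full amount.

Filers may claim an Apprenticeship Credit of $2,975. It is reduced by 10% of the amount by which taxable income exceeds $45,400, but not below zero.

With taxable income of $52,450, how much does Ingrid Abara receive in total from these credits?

$10,120

Small Business Credit: $52,450 is below the $64,200 cutoff, so the full $7,850 applies.
Apprenticeship Credit: 10% of the $7,050 excess over $45,400 is $705; credit = $2,975 − $705 = $2,270.
Total: $7,850 + $2,270 = $10,120.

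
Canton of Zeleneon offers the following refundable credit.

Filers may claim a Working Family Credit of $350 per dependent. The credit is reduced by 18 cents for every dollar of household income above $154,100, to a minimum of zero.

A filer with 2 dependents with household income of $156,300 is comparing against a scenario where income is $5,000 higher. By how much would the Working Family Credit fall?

At $156,300 — base = 2 × $350 = $700. 18% of the $2,200 excess over $154,100 is $396; credit = $700 − $396 = $304.
At $161,300 — base = 2 × $350 = $700. 18% of the $7,200 excess over $154,100 is $1,296 ≥ base, so the credit is $0.
Lost: $304 − $0 = $304.

$304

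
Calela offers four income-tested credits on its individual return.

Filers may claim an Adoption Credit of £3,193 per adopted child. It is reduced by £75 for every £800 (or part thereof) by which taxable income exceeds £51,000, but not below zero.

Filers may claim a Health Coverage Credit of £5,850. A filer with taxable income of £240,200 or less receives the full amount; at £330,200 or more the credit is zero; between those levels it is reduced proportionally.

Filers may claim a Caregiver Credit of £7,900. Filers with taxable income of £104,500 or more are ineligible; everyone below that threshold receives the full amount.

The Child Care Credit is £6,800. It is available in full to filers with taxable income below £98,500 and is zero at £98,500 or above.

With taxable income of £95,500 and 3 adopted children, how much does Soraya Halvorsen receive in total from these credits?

£25,929

Adoption Credit: base = 3 × £3,193 = £9,579. income exceeds £51,000 by £44,500, which is 56 full-or-partial £800 increments; reduction = 56 × £75 = £4,200, leaving £5,379.
Health Coverage Credit: £95,500 is at or below the £240,200 threshold, so the full £5,850 applies.
Caregiver Credit: £95,500 is below the £104,500 cutoff, so the full £7,900 applies.
Child Care Credit: £95,500 is below the £98,500 cutoff, so the full £6,800 applies.
Total: £5,379 + £5,850 + £7,900 + £6,800 = £25,929.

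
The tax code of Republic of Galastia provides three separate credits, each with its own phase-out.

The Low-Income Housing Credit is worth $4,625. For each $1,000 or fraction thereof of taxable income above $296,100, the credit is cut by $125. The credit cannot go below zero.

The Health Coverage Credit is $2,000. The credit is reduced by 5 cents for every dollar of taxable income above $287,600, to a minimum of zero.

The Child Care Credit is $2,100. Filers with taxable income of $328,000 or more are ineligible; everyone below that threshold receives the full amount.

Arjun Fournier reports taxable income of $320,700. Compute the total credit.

Low-Income Housing Credit: income exceeds $296,100 by $24,600, which is 25 full-or-partial $1,000 increments; reduction = 25 × $125 = $3,125, leaving $1,500.
Health Coverage Credit: 5% of the $33,100 excess over $287,600 is $1,655; credit = $2,000 − $1,655 = $345.
Child Care Credit: $320,700 is below the $328,000 cutoff, so the full $2,100 applies.
Total: $1,500 + $345 + $2,100 = $3,945.

$3,945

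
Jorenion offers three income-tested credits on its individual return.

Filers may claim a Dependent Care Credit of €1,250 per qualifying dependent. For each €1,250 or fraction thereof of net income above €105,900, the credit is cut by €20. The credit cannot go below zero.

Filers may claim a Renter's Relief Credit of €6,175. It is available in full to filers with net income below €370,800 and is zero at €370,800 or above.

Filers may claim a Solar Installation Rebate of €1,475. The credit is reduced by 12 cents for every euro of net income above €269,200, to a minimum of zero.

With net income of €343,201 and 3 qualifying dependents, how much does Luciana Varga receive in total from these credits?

Dependent Care Credit: base = 3 × €1,250 = €3,750. income exceeds €105,900 by €237,301 → 190 increments × €20 = €3,800 ≥ base, so the credit is €0.
Renter's Relief Credit: €343,201 is below the €370,800 cutoff, so the full €6,175 applies.
Solar Installation Rebate: 12% of the €74,001 excess over €269,200 is €8,880.12 ≥ base, so the credit is €0.
Total: €0 + €6,175 + €0 = €6,175.

€6,175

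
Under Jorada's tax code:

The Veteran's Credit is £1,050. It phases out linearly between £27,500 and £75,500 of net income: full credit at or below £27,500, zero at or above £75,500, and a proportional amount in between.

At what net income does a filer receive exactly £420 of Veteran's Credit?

£56,300

£420 is 420/1,050 of the full £1,050, so 630/1,050 of the £48,000 range has been used: income = £27,500 + £48,000 × 630/1,050 = £56,300.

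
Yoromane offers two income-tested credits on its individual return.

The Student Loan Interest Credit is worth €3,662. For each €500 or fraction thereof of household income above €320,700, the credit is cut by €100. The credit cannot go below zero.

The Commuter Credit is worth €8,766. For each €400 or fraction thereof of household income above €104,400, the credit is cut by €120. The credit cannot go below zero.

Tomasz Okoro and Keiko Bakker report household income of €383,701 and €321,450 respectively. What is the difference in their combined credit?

€3,462

Tomasz (€383,701): Student Loan Interest Credit: income exceeds €320,700 by €63,001 → 127 increments × €100 = €12,700 ≥ base, so the credit is €0. Commuter Credit: income exceeds €104,400 by €279,301 → 699 increments × €120 = €83,880 ≥ base, so the credit is €0. total €0 + €0 = €0
Keiko (€321,450): Student Loan Interest Credit: income exceeds €320,700 by €750, which is 2 full-or-partial €500 increments; reduction = 2 × €100 = €200, leaving €3,462. Commuter Credit: income exceeds €104,400 by €217,050 → 543 increments × €120 = €65,160 ≥ base, so the credit is €0. total €3,462 + €0 = €3,462
Difference: |€0 − €3,462| = €3,462.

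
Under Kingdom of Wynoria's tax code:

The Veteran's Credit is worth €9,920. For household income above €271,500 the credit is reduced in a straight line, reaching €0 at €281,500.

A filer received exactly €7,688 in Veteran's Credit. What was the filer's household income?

€273,750

€7,688 is 7,688/9,920 of the full €9,920, so 2,232/9,920 of the €10,000 range has been used: income = €271,500 + €10,000 × 2,232/9,920 = €273,750.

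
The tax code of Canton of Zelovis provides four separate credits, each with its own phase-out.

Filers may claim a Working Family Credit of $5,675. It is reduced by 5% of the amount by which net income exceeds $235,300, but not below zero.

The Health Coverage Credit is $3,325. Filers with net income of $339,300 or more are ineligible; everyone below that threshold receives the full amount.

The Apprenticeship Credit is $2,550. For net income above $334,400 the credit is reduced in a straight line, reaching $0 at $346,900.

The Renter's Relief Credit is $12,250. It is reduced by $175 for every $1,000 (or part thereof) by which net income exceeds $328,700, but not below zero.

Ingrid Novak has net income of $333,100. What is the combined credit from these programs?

Working Family Credit: 5% of the $97,800 excess over $235,300 is $4,890; credit = $5,675 − $4,890 = $785.
Health Coverage Credit: $333,100 is below the $339,300 cutoff, so the full $3,325 applies.
Apprenticeship Credit: $333,100 is at or below the $334,400 threshold, so the full $2,550 applies.
Renter's Relief Credit: income exceeds $328,700 by $4,400, which is 5 full-or-partial $1,000 increments; reduction = 5 × $175 = $875, leaving $11,375.
Total: $785 + $3,325 + $2,550 + $11,375 = $18,035.

$18,035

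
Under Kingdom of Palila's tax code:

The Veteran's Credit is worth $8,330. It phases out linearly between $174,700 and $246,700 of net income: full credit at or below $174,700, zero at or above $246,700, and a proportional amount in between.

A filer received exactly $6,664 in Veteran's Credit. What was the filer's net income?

$189,100

$6,664 is 6,664/8,330 of the full $8,330, so 1,666/8,330 of the $72,000 range has been used: income = $174,700 + $72,000 × 1,666/8,330 = $189,100.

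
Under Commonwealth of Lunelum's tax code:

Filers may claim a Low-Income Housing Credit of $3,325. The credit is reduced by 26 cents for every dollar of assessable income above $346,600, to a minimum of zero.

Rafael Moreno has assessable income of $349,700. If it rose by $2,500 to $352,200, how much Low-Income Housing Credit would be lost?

At $349,700 — 26% of the $3,100 excess over $346,600 is $806; credit = $3,325 − $806 = $2,519.
At $352,200 — 26% of the $5,600 excess over $346,600 is $1,456; credit = $3,325 − $1,456 = $1,869.
Lost: $2,519 − $1,869 = $650.

$650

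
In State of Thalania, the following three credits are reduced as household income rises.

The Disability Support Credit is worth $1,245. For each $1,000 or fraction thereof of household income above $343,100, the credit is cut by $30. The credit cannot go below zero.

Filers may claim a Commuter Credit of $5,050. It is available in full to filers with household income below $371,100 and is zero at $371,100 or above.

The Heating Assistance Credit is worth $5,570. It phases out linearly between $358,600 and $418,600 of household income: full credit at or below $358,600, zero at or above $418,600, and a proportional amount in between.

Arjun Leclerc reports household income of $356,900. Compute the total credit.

Disability Support Credit: income exceeds $343,100 by $13,800, which is 14 full-or-partial $1,000 increments; reduction = 14 × $30 = $420, leaving $825.
Commuter Credit: $356,900 is below the $371,100 cutoff, so the full $5,050 applies.
Heating Assistance Credit: $356,900 is at or below the $358,600 threshold, so the full $5,570 applies.
Total: $825 + $5,050 + $5,570 = $11,445.

$11,445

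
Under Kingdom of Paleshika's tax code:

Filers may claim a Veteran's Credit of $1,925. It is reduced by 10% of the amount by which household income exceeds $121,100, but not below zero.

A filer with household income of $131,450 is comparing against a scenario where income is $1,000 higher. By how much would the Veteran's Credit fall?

At $131,450 — 10% of the $10,350 excess over $121,100 is $1,035; credit = $1,925 − $1,035 = $890.
At $132,450 — 10% of the $11,350 excess over $121,100 is $1,135; credit = $1,925 − $1,135 = $790.
Lost: $890 − $790 = $100.

$100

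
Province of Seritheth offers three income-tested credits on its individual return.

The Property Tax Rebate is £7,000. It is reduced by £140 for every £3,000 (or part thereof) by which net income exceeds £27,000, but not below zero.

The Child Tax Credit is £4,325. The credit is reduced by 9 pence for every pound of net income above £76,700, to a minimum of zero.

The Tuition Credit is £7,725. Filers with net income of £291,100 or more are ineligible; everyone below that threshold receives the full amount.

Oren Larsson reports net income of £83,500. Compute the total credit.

£15,778

Property Tax Rebate: income exceeds £27,000 by £56,500, which is 19 full-or-partial £3,000 increments; reduction = 19 × £140 = £2,660, leaving £4,340.
Child Tax Credit: 9% of the £6,800 excess over £76,700 is £612; credit = £4,325 − £612 = £3,713.
Tuition Credit: £83,500 is below the £291,100 cutoff, so the full £7,725 applies.
Total: £4,340 + £3,713 + £7,725 = £15,778.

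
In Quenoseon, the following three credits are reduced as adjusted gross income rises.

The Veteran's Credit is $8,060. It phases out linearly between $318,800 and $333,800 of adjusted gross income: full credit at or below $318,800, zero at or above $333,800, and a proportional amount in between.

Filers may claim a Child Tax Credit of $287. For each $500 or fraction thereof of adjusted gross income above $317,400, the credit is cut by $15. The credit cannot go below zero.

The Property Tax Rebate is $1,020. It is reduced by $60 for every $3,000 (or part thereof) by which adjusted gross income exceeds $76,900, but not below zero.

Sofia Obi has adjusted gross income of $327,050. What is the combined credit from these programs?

Veteran's Credit: $327,050 is $8,250 into a $15,000 phase-out range, leaving 6,750/15,000 of the credit: $8,060 × 6,750/15,000 = $3,627.
Child Tax Credit: income exceeds $317,400 by $9,650 → 20 increments × $15 = $300 ≥ base, so the credit is $0.
Property Tax Rebate: income exceeds $76,900 by $250,150 → 84 increments × $60 = $5,040 ≥ base, so the credit is $0.
Total: $3,627 + $0 + $0 = $3,627.

$3,627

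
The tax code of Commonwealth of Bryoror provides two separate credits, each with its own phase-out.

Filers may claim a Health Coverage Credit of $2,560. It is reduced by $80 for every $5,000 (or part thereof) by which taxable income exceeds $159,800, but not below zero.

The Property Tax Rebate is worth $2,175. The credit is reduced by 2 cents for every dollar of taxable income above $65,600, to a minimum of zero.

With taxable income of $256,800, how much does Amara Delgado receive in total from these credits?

$960

Health Coverage Credit: income exceeds $159,800 by $97,000, which is 20 full-or-partial $5,000 increments; reduction = 20 × $80 = $1,600, leaving $960.
Property Tax Rebate: 2% of the $191,200 excess over $65,600 is $3,824 ≥ base, so the credit is $0.
Total: $960 + $0 = $960.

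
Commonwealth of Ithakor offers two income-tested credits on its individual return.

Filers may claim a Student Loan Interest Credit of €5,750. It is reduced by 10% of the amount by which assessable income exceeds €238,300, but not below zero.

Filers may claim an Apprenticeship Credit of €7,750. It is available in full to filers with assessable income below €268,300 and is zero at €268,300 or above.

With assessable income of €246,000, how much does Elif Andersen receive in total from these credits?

€12,730

Student Loan Interest Credit: 10% of the €7,700 excess over €238,300 is €770; credit = €5,750 − €770 = €4,980.
Apprenticeship Credit: €246,000 is below the €268,300 cutoff, so the full €7,750 applies.
Total: €4,980 + €7,750 = €12,730.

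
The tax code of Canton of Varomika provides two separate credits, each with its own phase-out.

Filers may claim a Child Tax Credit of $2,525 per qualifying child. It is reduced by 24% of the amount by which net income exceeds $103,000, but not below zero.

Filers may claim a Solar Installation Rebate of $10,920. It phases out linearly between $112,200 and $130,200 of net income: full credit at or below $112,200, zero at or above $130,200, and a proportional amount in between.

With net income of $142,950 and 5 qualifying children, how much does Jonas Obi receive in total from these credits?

Child Tax Credit: base = 5 × $2,525 = $12,625. 24% of the $39,950 excess over $103,000 is $9,588; credit = $12,625 − $9,588 = $3,037.
Solar Installation Rebate: $142,950 is at or above $130,200, so the credit is $0.
Total: $3,037 + $0 = $3,037.

$3,037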